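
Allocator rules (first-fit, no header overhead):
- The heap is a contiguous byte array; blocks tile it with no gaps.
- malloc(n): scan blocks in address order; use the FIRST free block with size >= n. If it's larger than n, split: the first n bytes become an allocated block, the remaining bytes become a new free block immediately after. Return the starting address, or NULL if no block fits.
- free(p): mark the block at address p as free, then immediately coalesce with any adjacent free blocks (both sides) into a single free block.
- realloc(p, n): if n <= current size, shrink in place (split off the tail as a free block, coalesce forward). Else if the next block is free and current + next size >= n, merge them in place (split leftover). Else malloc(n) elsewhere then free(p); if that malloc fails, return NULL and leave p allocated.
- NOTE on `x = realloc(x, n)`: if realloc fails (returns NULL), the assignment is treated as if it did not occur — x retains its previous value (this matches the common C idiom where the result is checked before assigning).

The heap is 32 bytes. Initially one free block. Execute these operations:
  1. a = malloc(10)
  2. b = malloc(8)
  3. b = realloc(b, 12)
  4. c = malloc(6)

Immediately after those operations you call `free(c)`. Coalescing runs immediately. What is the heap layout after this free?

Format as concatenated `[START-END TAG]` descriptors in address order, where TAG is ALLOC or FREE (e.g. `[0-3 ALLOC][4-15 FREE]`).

Answer: [0-9 ALLOC][10-21 ALLOC][22-31 FREE]

Derivation:
Op 1: a = malloc(10) -> a = 0; heap: [0-9 ALLOC][10-31 FREE]
Op 2: b = malloc(8) -> b = 10; heap: [0-9 ALLOC][10-17 ALLOC][18-31 FREE]
Op 3: b = realloc(b, 12) -> b = 10; heap: [0-9 ALLOC][10-21 ALLOC][22-31 FREE]
Op 4: c = malloc(6) -> c = 22; heap: [0-9 ALLOC][10-21 ALLOC][22-27 ALLOC][28-31 FREE]
free(c): c = 22 -> block [22-27 ALLOC]; mark free, coalesce with adjacent free neighbors -> [0-9 ALLOC][10-21 ALLOC][22-31 FREE]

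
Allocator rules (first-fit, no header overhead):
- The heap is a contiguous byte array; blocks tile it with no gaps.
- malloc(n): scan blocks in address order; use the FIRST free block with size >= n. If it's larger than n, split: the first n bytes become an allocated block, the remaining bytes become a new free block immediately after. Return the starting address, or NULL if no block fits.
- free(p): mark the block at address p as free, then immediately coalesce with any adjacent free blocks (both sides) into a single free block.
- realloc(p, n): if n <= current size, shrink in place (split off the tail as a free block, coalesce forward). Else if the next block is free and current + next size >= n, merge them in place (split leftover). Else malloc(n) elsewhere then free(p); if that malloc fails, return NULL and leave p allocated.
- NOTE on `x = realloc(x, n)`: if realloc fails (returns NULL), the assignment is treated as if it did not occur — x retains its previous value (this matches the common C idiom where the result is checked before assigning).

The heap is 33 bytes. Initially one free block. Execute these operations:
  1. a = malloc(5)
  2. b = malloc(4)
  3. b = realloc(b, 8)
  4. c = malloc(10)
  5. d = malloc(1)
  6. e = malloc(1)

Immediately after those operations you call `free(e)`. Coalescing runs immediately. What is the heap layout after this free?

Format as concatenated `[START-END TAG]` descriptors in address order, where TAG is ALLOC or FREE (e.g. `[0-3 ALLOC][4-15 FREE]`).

Op 1: a = malloc(5) -> a = 0; heap: [0-4 ALLOC][5-32 FREE]
Op 2: b = malloc(4) -> b = 5; heap: [0-4 ALLOC][5-8 ALLOC][9-32 FREE]
Op 3: b = realloc(b, 8) -> b = 5; heap: [0-4 ALLOC][5-12 ALLOC][13-32 FREE]
Op 4: c = malloc(10) -> c = 13; heap: [0-4 ALLOC][5-12 ALLOC][13-22 ALLOC][23-32 FREE]
Op 5: d = malloc(1) -> d = 23; heap: [0-4 ALLOC][5-12 ALLOC][13-22 ALLOC][23-23 ALLOC][24-32 FREE]
Op 6: e = malloc(1) -> e = 24; heap: [0-4 ALLOC][5-12 ALLOC][13-22 ALLOC][23-23 ALLOC][24-24 ALLOC][25-32 FREE]
free(e): e = 24 -> block [24-24 ALLOC]; mark free, coalesce with adjacent free neighbors -> [0-4 ALLOC][5-12 ALLOC][13-22 ALLOC][23-23 ALLOC][24-32 FREE]

Answer: [0-4 ALLOC][5-12 ALLOC][13-22 ALLOC][23-23 ALLOC][24-32 FREE]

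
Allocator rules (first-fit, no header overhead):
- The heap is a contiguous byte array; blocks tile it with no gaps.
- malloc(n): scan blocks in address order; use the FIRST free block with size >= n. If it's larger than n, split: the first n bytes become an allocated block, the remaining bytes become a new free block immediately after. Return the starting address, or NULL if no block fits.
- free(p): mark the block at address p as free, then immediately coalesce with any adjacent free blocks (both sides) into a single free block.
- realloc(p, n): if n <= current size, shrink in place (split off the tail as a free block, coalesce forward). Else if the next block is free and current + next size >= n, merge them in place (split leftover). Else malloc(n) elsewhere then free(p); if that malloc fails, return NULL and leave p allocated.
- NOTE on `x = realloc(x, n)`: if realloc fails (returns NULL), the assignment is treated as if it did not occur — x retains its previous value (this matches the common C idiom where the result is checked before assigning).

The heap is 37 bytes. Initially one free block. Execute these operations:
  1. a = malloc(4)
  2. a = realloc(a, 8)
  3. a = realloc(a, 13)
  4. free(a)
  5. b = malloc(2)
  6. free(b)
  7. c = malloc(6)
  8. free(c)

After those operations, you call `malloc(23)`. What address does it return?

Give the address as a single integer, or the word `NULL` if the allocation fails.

Answer: 0

Derivation:
Op 1: a = malloc(4) -> a = 0; heap: [0-3 ALLOC][4-36 FREE]
Op 2: a = realloc(a, 8) -> a = 0; heap: [0-7 ALLOC][8-36 FREE]
Op 3: a = realloc(a, 13) -> a = 0; heap: [0-12 ALLOC][13-36 FREE]
Op 4: free(a) -> (freed a); heap: [0-36 FREE]
Op 5: b = malloc(2) -> b = 0; heap: [0-1 ALLOC][2-36 FREE]
Op 6: free(b) -> (freed b); heap: [0-36 FREE]
Op 7: c = malloc(6) -> c = 0; heap: [0-5 ALLOC][6-36 FREE]
Op 8: free(c) -> (freed c); heap: [0-36 FREE]
malloc(23): first-fit scan over [0-36 FREE] -> 0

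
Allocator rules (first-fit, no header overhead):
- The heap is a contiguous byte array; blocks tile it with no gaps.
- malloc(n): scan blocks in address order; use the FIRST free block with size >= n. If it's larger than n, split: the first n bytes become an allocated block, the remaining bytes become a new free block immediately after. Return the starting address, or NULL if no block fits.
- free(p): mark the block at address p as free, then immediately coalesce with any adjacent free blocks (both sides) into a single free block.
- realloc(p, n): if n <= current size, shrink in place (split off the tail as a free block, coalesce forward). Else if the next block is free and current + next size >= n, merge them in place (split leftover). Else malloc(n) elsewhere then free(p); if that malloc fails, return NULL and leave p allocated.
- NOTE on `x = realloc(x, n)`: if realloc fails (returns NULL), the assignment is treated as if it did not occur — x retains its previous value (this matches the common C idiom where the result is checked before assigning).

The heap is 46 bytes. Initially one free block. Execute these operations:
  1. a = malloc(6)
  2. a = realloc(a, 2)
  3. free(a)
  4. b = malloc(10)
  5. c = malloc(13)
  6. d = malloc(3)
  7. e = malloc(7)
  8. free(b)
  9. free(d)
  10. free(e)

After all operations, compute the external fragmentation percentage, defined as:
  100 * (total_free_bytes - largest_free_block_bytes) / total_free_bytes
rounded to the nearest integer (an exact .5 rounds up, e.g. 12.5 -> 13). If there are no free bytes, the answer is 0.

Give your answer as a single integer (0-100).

Answer: 30

Derivation:
Op 1: a = malloc(6) -> a = 0; heap: [0-5 ALLOC][6-45 FREE]
Op 2: a = realloc(a, 2) -> a = 0; heap: [0-1 ALLOC][2-45 FREE]
Op 3: free(a) -> (freed a); heap: [0-45 FREE]
Op 4: b = malloc(10) -> b = 0; heap: [0-9 ALLOC][10-45 FREE]
Op 5: c = malloc(13) -> c = 10; heap: [0-9 ALLOC][10-22 ALLOC][23-45 FREE]
Op 6: d = malloc(3) -> d = 23; heap: [0-9 ALLOC][10-22 ALLOC][23-25 ALLOC][26-45 FREE]
Op 7: e = malloc(7) -> e = 26; heap: [0-9 ALLOC][10-22 ALLOC][23-25 ALLOC][26-32 ALLOC][33-45 FREE]
Op 8: free(b) -> (freed b); heap: [0-9 FREE][10-22 ALLOC][23-25 ALLOC][26-32 ALLOC][33-45 FREE]
Op 9: free(d) -> (freed d); heap: [0-9 FREE][10-22 ALLOC][23-25 FREE][26-32 ALLOC][33-45 FREE]
Op 10: free(e) -> (freed e); heap: [0-9 FREE][10-22 ALLOC][23-45 FREE]
Free blocks: [10 23] total_free=33 largest=23 -> 100*(33-23)/33 = 1000/33 ≈ 30.303 -> rounds to 30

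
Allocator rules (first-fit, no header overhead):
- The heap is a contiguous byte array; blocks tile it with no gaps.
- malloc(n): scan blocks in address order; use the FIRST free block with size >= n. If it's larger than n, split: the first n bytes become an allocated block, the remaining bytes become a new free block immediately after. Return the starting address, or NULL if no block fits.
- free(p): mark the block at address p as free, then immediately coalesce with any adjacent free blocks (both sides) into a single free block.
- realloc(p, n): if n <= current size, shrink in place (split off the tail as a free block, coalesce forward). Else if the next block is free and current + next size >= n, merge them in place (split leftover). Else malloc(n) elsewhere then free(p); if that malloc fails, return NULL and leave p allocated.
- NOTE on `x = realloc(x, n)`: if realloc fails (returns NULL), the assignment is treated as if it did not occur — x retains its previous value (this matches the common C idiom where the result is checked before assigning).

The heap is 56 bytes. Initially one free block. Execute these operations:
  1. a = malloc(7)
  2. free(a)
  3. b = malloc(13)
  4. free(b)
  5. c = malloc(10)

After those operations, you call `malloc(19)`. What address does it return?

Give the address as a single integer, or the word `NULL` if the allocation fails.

Op 1: a = malloc(7) -> a = 0; heap: [0-6 ALLOC][7-55 FREE]
Op 2: free(a) -> (freed a); heap: [0-55 FREE]
Op 3: b = malloc(13) -> b = 0; heap: [0-12 ALLOC][13-55 FREE]
Op 4: free(b) -> (freed b); heap: [0-55 FREE]
Op 5: c = malloc(10) -> c = 0; heap: [0-9 ALLOC][10-55 FREE]
malloc(19): first-fit scan over [0-9 ALLOC][10-55 FREE] -> 10

Answer: 10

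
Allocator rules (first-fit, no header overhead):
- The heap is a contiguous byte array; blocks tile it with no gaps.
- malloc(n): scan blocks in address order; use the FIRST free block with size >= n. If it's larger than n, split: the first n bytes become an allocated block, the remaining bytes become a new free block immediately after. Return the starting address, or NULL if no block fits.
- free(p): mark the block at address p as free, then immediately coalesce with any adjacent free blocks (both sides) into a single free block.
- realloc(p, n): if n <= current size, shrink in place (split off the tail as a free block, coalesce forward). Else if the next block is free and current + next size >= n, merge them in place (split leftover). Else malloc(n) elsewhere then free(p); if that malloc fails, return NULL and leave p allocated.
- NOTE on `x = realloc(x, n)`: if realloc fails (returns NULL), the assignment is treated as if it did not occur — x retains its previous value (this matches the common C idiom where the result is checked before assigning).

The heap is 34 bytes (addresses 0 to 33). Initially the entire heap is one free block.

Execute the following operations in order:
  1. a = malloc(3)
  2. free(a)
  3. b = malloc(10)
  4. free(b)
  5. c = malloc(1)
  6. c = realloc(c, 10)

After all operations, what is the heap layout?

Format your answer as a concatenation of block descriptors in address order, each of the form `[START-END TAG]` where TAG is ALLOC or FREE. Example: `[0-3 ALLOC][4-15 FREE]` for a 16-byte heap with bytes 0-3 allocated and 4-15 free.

Answer: [0-9 ALLOC][10-33 FREE]

Derivation:
Op 1: a = malloc(3) -> a = 0; heap: [0-2 ALLOC][3-33 FREE]
Op 2: free(a) -> (freed a); heap: [0-33 FREE]
Op 3: b = malloc(10) -> b = 0; heap: [0-9 ALLOC][10-33 FREE]
Op 4: free(b) -> (freed b); heap: [0-33 FREE]
Op 5: c = malloc(1) -> c = 0; heap: [0-0 ALLOC][1-33 FREE]
Op 6: c = realloc(c, 10) -> c = 0; heap: [0-9 ALLOC][10-33 FREE]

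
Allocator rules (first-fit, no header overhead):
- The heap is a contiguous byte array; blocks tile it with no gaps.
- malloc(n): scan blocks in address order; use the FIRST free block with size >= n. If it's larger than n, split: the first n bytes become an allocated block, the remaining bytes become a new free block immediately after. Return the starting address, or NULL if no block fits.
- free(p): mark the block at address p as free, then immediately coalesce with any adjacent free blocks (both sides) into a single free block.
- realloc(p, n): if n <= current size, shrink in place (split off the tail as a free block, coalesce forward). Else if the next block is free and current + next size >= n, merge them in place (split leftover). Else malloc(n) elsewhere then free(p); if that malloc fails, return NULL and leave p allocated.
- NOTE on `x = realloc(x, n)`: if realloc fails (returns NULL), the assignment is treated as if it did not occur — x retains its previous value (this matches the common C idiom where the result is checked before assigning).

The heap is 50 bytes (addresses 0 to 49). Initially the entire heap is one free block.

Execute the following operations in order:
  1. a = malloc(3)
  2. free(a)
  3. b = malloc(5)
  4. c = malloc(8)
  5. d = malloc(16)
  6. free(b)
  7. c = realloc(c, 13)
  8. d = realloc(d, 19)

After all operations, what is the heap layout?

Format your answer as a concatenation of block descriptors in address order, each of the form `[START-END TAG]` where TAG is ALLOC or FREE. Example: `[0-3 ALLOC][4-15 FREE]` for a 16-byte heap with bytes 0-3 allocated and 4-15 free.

Answer: [0-12 FREE][13-28 ALLOC][29-41 ALLOC][42-49 FREE]

Derivation:
Op 1: a = malloc(3) -> a = 0; heap: [0-2 ALLOC][3-49 FREE]
Op 2: free(a) -> (freed a); heap: [0-49 FREE]
Op 3: b = malloc(5) -> b = 0; heap: [0-4 ALLOC][5-49 FREE]
Op 4: c = malloc(8) -> c = 5; heap: [0-4 ALLOC][5-12 ALLOC][13-49 FREE]
Op 5: d = malloc(16) -> d = 13; heap: [0-4 ALLOC][5-12 ALLOC][13-28 ALLOC][29-49 FREE]
Op 6: free(b) -> (freed b); heap: [0-4 FREE][5-12 ALLOC][13-28 ALLOC][29-49 FREE]
Op 7: c = realloc(c, 13) -> c = 29; heap: [0-12 FREE][13-28 ALLOC][29-41 ALLOC][42-49 FREE]
Op 8: d = realloc(d, 19) -> NULL (d unchanged); heap: [0-12 FREE][13-28 ALLOC][29-41 ALLOC][42-49 FREE]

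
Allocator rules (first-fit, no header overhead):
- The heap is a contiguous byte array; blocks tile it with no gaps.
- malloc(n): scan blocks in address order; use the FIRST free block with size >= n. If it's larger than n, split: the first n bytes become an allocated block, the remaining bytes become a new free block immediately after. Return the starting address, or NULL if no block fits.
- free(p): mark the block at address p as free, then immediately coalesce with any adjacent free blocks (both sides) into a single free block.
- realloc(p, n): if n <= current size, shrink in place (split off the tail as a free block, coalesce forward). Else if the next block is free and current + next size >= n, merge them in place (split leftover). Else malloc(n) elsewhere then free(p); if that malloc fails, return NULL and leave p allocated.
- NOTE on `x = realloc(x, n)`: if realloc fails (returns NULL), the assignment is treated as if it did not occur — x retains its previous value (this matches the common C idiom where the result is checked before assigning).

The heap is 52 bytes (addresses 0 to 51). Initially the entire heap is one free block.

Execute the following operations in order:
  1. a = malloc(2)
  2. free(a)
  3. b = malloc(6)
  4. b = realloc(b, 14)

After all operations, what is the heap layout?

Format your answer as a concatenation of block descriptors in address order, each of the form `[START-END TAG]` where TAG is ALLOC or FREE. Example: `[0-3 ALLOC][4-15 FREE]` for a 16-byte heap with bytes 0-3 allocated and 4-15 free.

Op 1: a = malloc(2) -> a = 0; heap: [0-1 ALLOC][2-51 FREE]
Op 2: free(a) -> (freed a); heap: [0-51 FREE]
Op 3: b = malloc(6) -> b = 0; heap: [0-5 ALLOC][6-51 FREE]
Op 4: b = realloc(b, 14) -> b = 0; heap: [0-13 ALLOC][14-51 FREE]

Answer: [0-13 ALLOC][14-51 FREE]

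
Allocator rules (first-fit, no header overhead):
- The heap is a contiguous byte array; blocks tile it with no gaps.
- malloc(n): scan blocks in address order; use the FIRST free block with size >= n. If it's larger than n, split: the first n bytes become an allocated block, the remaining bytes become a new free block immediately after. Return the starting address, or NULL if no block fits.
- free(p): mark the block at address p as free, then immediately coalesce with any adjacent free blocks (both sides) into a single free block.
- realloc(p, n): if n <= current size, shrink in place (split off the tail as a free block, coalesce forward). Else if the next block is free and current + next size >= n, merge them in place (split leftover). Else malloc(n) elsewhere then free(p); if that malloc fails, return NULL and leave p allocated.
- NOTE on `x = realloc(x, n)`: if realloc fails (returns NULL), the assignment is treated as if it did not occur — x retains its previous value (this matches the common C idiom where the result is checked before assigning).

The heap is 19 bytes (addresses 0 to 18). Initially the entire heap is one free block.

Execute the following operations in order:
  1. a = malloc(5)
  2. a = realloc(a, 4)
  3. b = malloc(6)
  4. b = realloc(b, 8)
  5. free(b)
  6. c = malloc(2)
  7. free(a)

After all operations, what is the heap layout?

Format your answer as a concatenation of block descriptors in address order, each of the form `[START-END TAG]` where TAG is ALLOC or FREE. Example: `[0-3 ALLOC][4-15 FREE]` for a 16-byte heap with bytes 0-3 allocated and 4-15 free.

Op 1: a = malloc(5) -> a = 0; heap: [0-4 ALLOC][5-18 FREE]
Op 2: a = realloc(a, 4) -> a = 0; heap: [0-3 ALLOC][4-18 FREE]
Op 3: b = malloc(6) -> b = 4; heap: [0-3 ALLOC][4-9 ALLOC][10-18 FREE]
Op 4: b = realloc(b, 8) -> b = 4; heap: [0-3 ALLOC][4-11 ALLOC][12-18 FREE]
Op 5: free(b) -> (freed b); heap: [0-3 ALLOC][4-18 FREE]
Op 6: c = malloc(2) -> c = 4; heap: [0-3 ALLOC][4-5 ALLOC][6-18 FREE]
Op 7: free(a) -> (freed a); heap: [0-3 FREE][4-5 ALLOC][6-18 FREE]

Answer: [0-3 FREE][4-5 ALLOC][6-18 FREE]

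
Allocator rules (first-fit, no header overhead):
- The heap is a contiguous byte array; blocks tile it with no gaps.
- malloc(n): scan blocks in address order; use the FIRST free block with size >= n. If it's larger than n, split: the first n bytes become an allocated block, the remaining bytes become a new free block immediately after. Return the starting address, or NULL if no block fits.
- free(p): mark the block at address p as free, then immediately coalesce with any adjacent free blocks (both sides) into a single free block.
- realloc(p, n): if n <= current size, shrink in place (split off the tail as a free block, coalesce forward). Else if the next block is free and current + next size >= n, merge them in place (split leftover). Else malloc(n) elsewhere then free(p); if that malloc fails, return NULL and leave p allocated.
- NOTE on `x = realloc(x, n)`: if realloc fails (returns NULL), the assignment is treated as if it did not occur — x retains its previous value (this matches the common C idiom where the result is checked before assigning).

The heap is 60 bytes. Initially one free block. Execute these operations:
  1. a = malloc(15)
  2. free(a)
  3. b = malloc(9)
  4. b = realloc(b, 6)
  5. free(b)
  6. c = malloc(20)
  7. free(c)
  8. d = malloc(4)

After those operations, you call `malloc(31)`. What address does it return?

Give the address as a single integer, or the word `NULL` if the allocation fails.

Op 1: a = malloc(15) -> a = 0; heap: [0-14 ALLOC][15-59 FREE]
Op 2: free(a) -> (freed a); heap: [0-59 FREE]
Op 3: b = malloc(9) -> b = 0; heap: [0-8 ALLOC][9-59 FREE]
Op 4: b = realloc(b, 6) -> b = 0; heap: [0-5 ALLOC][6-59 FREE]
Op 5: free(b) -> (freed b); heap: [0-59 FREE]
Op 6: c = malloc(20) -> c = 0; heap: [0-19 ALLOC][20-59 FREE]
Op 7: free(c) -> (freed c); heap: [0-59 FREE]
Op 8: d = malloc(4) -> d = 0; heap: [0-3 ALLOC][4-59 FREE]
malloc(31): first-fit scan over [0-3 ALLOC][4-59 FREE] -> 4

Answer: 4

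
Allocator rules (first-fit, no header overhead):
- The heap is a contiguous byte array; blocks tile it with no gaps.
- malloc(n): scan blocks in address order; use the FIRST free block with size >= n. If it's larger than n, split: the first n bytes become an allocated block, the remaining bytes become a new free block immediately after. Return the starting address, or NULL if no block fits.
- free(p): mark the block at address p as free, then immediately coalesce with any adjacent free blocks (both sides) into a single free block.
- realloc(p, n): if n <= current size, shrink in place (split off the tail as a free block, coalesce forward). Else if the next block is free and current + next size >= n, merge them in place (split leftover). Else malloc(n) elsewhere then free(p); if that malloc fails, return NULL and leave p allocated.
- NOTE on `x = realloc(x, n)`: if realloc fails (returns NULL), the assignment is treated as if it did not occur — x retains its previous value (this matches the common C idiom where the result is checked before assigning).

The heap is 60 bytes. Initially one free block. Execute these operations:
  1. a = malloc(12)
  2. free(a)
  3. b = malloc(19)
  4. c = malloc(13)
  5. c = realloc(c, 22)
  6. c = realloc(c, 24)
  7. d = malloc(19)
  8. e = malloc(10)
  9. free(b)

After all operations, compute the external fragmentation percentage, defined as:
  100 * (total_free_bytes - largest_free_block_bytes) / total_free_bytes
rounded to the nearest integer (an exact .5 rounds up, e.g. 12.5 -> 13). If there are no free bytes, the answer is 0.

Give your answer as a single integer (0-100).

Answer: 27

Derivation:
Op 1: a = malloc(12) -> a = 0; heap: [0-11 ALLOC][12-59 FREE]
Op 2: free(a) -> (freed a); heap: [0-59 FREE]
Op 3: b = malloc(19) -> b = 0; heap: [0-18 ALLOC][19-59 FREE]
Op 4: c = malloc(13) -> c = 19; heap: [0-18 ALLOC][19-31 ALLOC][32-59 FREE]
Op 5: c = realloc(c, 22) -> c = 19; heap: [0-18 ALLOC][19-40 ALLOC][41-59 FREE]
Op 6: c = realloc(c, 24) -> c = 19; heap: [0-18 ALLOC][19-42 ALLOC][43-59 FREE]
Op 7: d = malloc(19) -> d = NULL; heap: [0-18 ALLOC][19-42 ALLOC][43-59 FREE]
Op 8: e = malloc(10) -> e = 43; heap: [0-18 ALLOC][19-42 ALLOC][43-52 ALLOC][53-59 FREE]
Op 9: free(b) -> (freed b); heap: [0-18 FREE][19-42 ALLOC][43-52 ALLOC][53-59 FREE]
Free blocks: [19 7] total_free=26 largest=19 -> 100*(26-19)/26 = 700/26 ≈ 26.923 -> rounds to 27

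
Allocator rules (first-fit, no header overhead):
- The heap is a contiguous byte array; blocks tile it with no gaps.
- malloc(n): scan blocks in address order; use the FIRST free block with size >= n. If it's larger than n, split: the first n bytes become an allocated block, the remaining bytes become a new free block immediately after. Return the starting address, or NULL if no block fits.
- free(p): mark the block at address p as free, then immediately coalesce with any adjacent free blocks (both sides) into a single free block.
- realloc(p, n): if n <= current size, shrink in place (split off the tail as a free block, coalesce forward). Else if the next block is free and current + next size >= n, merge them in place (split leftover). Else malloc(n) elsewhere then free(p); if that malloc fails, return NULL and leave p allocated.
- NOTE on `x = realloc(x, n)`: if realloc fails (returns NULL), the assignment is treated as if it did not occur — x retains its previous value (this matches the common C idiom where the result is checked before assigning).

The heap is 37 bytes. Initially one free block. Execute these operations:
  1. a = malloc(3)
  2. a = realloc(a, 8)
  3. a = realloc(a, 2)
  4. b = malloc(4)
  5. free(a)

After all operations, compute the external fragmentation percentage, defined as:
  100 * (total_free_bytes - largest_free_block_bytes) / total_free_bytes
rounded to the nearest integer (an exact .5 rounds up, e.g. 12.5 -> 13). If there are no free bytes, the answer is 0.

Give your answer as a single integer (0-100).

Answer: 6

Derivation:
Op 1: a = malloc(3) -> a = 0; heap: [0-2 ALLOC][3-36 FREE]
Op 2: a = realloc(a, 8) -> a = 0; heap: [0-7 ALLOC][8-36 FREE]
Op 3: a = realloc(a, 2) -> a = 0; heap: [0-1 ALLOC][2-36 FREE]
Op 4: b = malloc(4) -> b = 2; heap: [0-1 ALLOC][2-5 ALLOC][6-36 FREE]
Op 5: free(a) -> (freed a); heap: [0-1 FREE][2-5 ALLOC][6-36 FREE]
Free blocks: [2 31] total_free=33 largest=31 -> 100*(33-31)/33 = 200/33 ≈ 6.061 -> rounds to 6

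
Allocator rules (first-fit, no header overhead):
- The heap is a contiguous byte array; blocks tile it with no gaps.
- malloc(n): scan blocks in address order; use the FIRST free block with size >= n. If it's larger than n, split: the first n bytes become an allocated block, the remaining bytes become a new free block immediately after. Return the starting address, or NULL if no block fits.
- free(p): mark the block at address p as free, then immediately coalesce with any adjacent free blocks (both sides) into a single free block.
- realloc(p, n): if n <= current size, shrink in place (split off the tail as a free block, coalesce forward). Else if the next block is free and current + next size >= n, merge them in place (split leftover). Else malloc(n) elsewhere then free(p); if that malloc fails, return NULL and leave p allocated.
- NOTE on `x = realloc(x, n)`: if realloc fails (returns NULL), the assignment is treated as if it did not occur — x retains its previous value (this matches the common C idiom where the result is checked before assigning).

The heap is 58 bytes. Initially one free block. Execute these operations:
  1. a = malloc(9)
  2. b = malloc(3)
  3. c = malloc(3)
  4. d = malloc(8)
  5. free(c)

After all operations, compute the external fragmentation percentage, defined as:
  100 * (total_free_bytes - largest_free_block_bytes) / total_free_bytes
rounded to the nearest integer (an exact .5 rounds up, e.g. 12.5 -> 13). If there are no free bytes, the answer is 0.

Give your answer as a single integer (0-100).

Answer: 8

Derivation:
Op 1: a = malloc(9) -> a = 0; heap: [0-8 ALLOC][9-57 FREE]
Op 2: b = malloc(3) -> b = 9; heap: [0-8 ALLOC][9-11 ALLOC][12-57 FREE]
Op 3: c = malloc(3) -> c = 12; heap: [0-8 ALLOC][9-11 ALLOC][12-14 ALLOC][15-57 FREE]
Op 4: d = malloc(8) -> d = 15; heap: [0-8 ALLOC][9-11 ALLOC][12-14 ALLOC][15-22 ALLOC][23-57 FREE]
Op 5: free(c) -> (freed c); heap: [0-8 ALLOC][9-11 ALLOC][12-14 FREE][15-22 ALLOC][23-57 FREE]
Free blocks: [3 35] total_free=38 largest=35 -> 100*(38-35)/38 = 300/38 ≈ 7.895 -> rounds to 8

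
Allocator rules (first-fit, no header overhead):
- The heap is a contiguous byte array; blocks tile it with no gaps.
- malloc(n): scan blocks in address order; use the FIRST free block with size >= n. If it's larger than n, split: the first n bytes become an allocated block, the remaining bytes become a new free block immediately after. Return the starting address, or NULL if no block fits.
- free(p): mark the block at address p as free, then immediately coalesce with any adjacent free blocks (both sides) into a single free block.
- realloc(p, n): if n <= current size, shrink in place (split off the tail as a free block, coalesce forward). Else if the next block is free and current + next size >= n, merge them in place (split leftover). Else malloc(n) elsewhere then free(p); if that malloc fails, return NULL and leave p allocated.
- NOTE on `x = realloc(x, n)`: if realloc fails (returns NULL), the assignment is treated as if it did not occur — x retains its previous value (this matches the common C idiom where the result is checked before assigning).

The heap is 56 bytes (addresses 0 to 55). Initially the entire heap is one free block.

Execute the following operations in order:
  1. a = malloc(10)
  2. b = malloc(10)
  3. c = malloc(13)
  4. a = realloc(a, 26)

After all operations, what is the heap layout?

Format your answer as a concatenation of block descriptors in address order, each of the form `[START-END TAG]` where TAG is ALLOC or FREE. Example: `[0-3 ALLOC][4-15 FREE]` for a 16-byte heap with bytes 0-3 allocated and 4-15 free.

Answer: [0-9 ALLOC][10-19 ALLOC][20-32 ALLOC][33-55 FREE]

Derivation:
Op 1: a = malloc(10) -> a = 0; heap: [0-9 ALLOC][10-55 FREE]
Op 2: b = malloc(10) -> b = 10; heap: [0-9 ALLOC][10-19 ALLOC][20-55 FREE]
Op 3: c = malloc(13) -> c = 20; heap: [0-9 ALLOC][10-19 ALLOC][20-32 ALLOC][33-55 FREE]
Op 4: a = realloc(a, 26) -> NULL (a unchanged); heap: [0-9 ALLOC][10-19 ALLOC][20-32 ALLOC][33-55 FREE]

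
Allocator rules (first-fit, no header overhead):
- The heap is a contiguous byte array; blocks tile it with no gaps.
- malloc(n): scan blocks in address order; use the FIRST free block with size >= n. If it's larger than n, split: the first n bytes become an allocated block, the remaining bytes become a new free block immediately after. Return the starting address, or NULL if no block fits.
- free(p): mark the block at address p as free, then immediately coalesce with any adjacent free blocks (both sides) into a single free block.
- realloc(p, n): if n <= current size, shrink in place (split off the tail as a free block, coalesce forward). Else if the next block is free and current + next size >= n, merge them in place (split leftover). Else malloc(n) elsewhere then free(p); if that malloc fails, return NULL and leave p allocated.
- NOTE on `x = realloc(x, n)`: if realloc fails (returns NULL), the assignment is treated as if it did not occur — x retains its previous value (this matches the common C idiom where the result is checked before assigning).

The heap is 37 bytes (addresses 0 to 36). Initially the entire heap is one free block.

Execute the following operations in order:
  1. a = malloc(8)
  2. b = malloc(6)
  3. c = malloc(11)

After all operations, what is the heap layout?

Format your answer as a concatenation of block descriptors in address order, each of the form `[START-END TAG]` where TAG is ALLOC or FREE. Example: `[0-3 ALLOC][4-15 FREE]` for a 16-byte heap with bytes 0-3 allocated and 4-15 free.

Answer: [0-7 ALLOC][8-13 ALLOC][14-24 ALLOC][25-36 FREE]

Derivation:
Op 1: a = malloc(8) -> a = 0; heap: [0-7 ALLOC][8-36 FREE]
Op 2: b = malloc(6) -> b = 8; heap: [0-7 ALLOC][8-13 ALLOC][14-36 FREE]
Op 3: c = malloc(11) -> c = 14; heap: [0-7 ALLOC][8-13 ALLOC][14-24 ALLOC][25-36 FREE]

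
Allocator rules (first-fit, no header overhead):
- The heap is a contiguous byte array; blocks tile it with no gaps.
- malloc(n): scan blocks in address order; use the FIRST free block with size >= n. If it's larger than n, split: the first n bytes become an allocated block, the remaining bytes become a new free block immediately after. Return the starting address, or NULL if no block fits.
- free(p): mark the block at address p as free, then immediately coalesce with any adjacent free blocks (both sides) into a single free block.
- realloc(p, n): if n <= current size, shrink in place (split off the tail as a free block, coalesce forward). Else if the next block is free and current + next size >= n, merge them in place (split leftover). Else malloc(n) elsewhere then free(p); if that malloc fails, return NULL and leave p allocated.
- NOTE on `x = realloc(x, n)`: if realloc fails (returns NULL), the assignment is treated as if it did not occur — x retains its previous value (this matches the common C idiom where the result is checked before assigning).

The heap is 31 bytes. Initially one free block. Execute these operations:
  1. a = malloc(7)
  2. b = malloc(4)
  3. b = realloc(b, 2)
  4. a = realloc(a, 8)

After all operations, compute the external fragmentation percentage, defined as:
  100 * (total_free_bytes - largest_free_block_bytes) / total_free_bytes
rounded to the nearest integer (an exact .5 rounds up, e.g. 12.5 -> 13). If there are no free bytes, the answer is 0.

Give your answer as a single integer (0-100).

Answer: 33

Derivation:
Op 1: a = malloc(7) -> a = 0; heap: [0-6 ALLOC][7-30 FREE]
Op 2: b = malloc(4) -> b = 7; heap: [0-6 ALLOC][7-10 ALLOC][11-30 FREE]
Op 3: b = realloc(b, 2) -> b = 7; heap: [0-6 ALLOC][7-8 ALLOC][9-30 FREE]
Op 4: a = realloc(a, 8) -> a = 9; heap: [0-6 FREE][7-8 ALLOC][9-16 ALLOC][17-30 FREE]
Free blocks: [7 14] total_free=21 largest=14 -> 100*(21-14)/21 = 700/21 ≈ 33.333 -> rounds to 33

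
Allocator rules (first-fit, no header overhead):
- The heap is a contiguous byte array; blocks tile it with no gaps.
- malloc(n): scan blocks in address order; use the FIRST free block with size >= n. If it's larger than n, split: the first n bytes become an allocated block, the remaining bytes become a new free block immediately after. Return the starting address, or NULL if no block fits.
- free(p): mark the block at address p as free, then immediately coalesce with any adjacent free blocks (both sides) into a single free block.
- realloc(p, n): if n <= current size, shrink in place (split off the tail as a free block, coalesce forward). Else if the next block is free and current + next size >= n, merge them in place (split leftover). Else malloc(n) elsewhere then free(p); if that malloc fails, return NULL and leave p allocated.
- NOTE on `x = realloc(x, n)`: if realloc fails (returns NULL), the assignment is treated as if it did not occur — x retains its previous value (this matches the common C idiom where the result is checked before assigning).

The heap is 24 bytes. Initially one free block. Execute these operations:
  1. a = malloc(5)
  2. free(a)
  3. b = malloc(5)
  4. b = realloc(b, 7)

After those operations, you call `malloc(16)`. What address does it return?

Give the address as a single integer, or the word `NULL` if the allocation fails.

Op 1: a = malloc(5) -> a = 0; heap: [0-4 ALLOC][5-23 FREE]
Op 2: free(a) -> (freed a); heap: [0-23 FREE]
Op 3: b = malloc(5) -> b = 0; heap: [0-4 ALLOC][5-23 FREE]
Op 4: b = realloc(b, 7) -> b = 0; heap: [0-6 ALLOC][7-23 FREE]
malloc(16): first-fit scan over [0-6 ALLOC][7-23 FREE] -> 7

Answer: 7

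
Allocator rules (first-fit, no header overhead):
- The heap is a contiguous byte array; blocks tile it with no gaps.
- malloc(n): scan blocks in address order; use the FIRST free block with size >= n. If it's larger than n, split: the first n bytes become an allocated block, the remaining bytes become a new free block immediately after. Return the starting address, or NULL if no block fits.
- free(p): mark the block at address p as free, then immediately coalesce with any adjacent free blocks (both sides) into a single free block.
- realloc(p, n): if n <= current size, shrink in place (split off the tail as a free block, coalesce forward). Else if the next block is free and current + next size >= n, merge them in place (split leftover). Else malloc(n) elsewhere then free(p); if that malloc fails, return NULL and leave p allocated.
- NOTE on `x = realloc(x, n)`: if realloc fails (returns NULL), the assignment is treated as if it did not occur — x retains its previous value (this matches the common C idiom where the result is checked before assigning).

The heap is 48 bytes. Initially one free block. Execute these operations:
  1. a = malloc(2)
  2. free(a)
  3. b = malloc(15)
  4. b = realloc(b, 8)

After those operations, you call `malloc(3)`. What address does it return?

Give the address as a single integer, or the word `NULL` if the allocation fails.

Answer: 8

Derivation:
Op 1: a = malloc(2) -> a = 0; heap: [0-1 ALLOC][2-47 FREE]
Op 2: free(a) -> (freed a); heap: [0-47 FREE]
Op 3: b = malloc(15) -> b = 0; heap: [0-14 ALLOC][15-47 FREE]
Op 4: b = realloc(b, 8) -> b = 0; heap: [0-7 ALLOC][8-47 FREE]
malloc(3): first-fit scan over [0-7 ALLOC][8-47 FREE] -> 8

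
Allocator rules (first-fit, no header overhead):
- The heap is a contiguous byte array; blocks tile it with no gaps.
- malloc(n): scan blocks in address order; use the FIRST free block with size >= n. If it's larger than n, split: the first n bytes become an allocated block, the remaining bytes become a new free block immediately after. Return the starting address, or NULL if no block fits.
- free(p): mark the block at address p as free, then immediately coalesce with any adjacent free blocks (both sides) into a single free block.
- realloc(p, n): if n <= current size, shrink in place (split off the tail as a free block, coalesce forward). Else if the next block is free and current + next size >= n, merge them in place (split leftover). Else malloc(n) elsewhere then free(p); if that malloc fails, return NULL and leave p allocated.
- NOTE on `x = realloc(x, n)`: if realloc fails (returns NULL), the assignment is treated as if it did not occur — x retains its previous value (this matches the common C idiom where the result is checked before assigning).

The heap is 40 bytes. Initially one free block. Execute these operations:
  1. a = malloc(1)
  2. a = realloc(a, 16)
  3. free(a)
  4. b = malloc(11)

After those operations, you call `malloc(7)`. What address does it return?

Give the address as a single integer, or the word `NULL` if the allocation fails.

Op 1: a = malloc(1) -> a = 0; heap: [0-0 ALLOC][1-39 FREE]
Op 2: a = realloc(a, 16) -> a = 0; heap: [0-15 ALLOC][16-39 FREE]
Op 3: free(a) -> (freed a); heap: [0-39 FREE]
Op 4: b = malloc(11) -> b = 0; heap: [0-10 ALLOC][11-39 FREE]
malloc(7): first-fit scan over [0-10 ALLOC][11-39 FREE] -> 11

Answer: 11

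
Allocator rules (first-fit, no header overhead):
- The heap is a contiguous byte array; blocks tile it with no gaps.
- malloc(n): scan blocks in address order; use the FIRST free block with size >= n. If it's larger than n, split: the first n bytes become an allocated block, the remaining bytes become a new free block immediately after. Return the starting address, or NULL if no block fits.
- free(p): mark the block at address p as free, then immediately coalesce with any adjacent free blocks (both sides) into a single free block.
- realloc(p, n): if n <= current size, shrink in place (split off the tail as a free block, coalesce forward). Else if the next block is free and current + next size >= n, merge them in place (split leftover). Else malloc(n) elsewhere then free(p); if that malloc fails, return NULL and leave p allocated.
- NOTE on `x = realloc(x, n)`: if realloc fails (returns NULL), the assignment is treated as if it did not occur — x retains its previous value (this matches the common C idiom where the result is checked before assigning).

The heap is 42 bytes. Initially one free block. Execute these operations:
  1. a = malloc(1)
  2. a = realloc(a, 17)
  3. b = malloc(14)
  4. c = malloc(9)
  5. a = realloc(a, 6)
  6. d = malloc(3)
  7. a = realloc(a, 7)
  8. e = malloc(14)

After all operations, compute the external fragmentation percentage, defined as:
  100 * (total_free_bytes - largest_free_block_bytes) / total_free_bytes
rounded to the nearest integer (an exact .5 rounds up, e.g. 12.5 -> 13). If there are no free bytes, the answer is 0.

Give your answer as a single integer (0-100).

Op 1: a = malloc(1) -> a = 0; heap: [0-0 ALLOC][1-41 FREE]
Op 2: a = realloc(a, 17) -> a = 0; heap: [0-16 ALLOC][17-41 FREE]
Op 3: b = malloc(14) -> b = 17; heap: [0-16 ALLOC][17-30 ALLOC][31-41 FREE]
Op 4: c = malloc(9) -> c = 31; heap: [0-16 ALLOC][17-30 ALLOC][31-39 ALLOC][40-41 FREE]
Op 5: a = realloc(a, 6) -> a = 0; heap: [0-5 ALLOC][6-16 FREE][17-30 ALLOC][31-39 ALLOC][40-41 FREE]
Op 6: d = malloc(3) -> d = 6; heap: [0-5 ALLOC][6-8 ALLOC][9-16 FREE][17-30 ALLOC][31-39 ALLOC][40-41 FREE]
Op 7: a = realloc(a, 7) -> a = 9; heap: [0-5 FREE][6-8 ALLOC][9-15 ALLOC][16-16 FREE][17-30 ALLOC][31-39 ALLOC][40-41 FREE]
Op 8: e = malloc(14) -> e = NULL; heap: [0-5 FREE][6-8 ALLOC][9-15 ALLOC][16-16 FREE][17-30 ALLOC][31-39 ALLOC][40-41 FREE]
Free blocks: [6 1 2] total_free=9 largest=6 -> 100*(9-6)/9 = 300/9 ≈ 33.333 -> rounds to 33

Answer: 33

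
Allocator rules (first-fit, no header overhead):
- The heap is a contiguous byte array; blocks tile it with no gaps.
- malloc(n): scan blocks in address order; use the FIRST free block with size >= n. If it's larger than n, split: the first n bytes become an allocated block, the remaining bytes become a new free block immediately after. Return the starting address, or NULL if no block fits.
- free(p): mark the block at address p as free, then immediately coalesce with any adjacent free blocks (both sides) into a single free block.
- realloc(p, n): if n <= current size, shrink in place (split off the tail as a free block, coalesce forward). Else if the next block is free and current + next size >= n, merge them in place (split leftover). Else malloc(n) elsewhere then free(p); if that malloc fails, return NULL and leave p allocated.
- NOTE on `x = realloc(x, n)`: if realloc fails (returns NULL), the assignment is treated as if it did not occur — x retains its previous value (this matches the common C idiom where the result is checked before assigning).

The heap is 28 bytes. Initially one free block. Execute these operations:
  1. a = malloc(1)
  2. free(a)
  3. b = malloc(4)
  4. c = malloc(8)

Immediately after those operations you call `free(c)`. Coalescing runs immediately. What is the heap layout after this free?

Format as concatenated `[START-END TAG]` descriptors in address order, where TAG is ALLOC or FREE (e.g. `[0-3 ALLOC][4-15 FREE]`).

Op 1: a = malloc(1) -> a = 0; heap: [0-0 ALLOC][1-27 FREE]
Op 2: free(a) -> (freed a); heap: [0-27 FREE]
Op 3: b = malloc(4) -> b = 0; heap: [0-3 ALLOC][4-27 FREE]
Op 4: c = malloc(8) -> c = 4; heap: [0-3 ALLOC][4-11 ALLOC][12-27 FREE]
free(c): c = 4 -> block [4-11 ALLOC]; mark free, coalesce with adjacent free neighbors -> [0-3 ALLOC][4-27 FREE]

Answer: [0-3 ALLOC][4-27 FREE]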